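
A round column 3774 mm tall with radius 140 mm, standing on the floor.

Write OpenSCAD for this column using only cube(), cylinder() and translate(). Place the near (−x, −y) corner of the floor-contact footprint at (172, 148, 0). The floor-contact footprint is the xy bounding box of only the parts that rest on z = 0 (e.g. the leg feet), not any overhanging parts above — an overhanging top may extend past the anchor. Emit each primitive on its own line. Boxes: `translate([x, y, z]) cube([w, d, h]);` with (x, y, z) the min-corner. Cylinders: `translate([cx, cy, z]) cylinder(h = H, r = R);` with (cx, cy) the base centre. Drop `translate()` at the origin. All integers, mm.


translate([312, 288, 0]) cylinder(h = 3774, r = 140);


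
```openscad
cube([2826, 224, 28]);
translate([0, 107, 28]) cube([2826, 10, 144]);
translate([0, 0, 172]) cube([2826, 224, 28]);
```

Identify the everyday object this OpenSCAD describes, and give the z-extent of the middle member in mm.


An I-beam. The web height is 144 mm.

Two wide flanges with a thin centred web — an I-beam. Overall 200 mm minus two 28 mm flanges gives a web of 200 − 2·28 = 144 mm.


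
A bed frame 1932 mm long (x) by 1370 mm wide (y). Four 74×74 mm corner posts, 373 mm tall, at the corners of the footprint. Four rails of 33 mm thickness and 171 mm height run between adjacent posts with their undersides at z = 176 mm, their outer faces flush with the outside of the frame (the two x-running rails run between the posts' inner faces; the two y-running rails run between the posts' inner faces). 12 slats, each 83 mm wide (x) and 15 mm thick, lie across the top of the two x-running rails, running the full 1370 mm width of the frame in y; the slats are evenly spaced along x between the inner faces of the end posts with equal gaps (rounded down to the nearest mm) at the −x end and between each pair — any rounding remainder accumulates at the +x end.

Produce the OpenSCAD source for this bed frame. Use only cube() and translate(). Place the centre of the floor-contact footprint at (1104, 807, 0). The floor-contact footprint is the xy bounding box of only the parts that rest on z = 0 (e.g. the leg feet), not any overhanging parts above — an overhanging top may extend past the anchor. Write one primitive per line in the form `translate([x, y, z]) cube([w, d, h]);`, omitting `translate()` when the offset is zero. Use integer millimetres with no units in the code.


translate([138, 122, 0]) cube([74, 74, 373]);
translate([138, 1418, 0]) cube([74, 74, 373]);
translate([1996, 122, 0]) cube([74, 74, 373]);
translate([1996, 1418, 0]) cube([74, 74, 373]);
translate([212, 122, 176]) cube([1784, 33, 171]);
translate([212, 1459, 176]) cube([1784, 33, 171]);
translate([138, 196, 176]) cube([33, 1222, 171]);
translate([2037, 196, 176]) cube([33, 1222, 171]);
translate([272, 122, 347]) cube([83, 1370, 15]);
translate([415, 122, 347]) cube([83, 1370, 15]);
translate([558, 122, 347]) cube([83, 1370, 15]);
translate([701, 122, 347]) cube([83, 1370, 15]);
translate([844, 122, 347]) cube([83, 1370, 15]);
translate([987, 122, 347]) cube([83, 1370, 15]);
translate([1130, 122, 347]) cube([83, 1370, 15]);
translate([1273, 122, 347]) cube([83, 1370, 15]);
translate([1416, 122, 347]) cube([83, 1370, 15]);
translate([1559, 122, 347]) cube([83, 1370, 15]);
translate([1702, 122, 347]) cube([83, 1370, 15]);
translate([1845, 122, 347]) cube([83, 1370, 15]);


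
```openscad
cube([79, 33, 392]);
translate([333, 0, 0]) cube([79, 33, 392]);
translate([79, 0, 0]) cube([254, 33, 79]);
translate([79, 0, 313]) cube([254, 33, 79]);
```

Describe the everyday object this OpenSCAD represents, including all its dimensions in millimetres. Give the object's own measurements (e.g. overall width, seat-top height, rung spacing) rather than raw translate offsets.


A rectangular picture frame lying in the x–z plane (depth along y). The opening is 254 mm wide (x) by 234 mm tall (z), surrounded by a border 79 mm wide on all four sides. The frame is 33 mm deep and is made of two full-height vertical stiles with two horizontal rails fitted between them.


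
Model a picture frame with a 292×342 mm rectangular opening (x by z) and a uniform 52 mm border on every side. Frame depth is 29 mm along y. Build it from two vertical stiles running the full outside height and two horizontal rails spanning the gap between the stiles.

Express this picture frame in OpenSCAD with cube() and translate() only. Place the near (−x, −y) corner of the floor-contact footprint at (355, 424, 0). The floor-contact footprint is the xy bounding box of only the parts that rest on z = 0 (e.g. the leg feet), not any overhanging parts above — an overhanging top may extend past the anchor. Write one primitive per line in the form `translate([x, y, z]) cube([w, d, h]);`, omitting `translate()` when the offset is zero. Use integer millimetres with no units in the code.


translate([355, 424, 0]) cube([52, 29, 446]);
translate([699, 424, 0]) cube([52, 29, 446]);
translate([407, 424, 0]) cube([292, 29, 52]);
translate([407, 424, 394]) cube([292, 29, 52]);


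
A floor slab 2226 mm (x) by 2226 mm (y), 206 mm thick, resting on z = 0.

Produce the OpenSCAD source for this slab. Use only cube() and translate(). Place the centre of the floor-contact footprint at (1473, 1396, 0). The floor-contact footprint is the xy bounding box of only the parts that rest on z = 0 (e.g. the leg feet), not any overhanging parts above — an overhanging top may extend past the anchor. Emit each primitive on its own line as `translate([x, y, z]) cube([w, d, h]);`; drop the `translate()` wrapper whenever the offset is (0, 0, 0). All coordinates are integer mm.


translate([360, 283, 0]) cube([2226, 2226, 206]);


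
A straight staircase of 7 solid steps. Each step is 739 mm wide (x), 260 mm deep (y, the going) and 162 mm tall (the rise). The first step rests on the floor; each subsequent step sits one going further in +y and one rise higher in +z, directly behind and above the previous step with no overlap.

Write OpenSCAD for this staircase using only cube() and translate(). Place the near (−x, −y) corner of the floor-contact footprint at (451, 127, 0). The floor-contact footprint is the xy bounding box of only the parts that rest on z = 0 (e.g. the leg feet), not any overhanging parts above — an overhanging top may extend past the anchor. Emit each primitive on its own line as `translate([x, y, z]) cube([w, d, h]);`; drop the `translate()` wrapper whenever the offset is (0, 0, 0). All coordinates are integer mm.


translate([451, 127, 0]) cube([739, 260, 162]);
translate([451, 387, 162]) cube([739, 260, 162]);
translate([451, 647, 324]) cube([739, 260, 162]);
translate([451, 907, 486]) cube([739, 260, 162]);
translate([451, 1167, 648]) cube([739, 260, 162]);
translate([451, 1427, 810]) cube([739, 260, 162]);
translate([451, 1687, 972]) cube([739, 260, 162]);


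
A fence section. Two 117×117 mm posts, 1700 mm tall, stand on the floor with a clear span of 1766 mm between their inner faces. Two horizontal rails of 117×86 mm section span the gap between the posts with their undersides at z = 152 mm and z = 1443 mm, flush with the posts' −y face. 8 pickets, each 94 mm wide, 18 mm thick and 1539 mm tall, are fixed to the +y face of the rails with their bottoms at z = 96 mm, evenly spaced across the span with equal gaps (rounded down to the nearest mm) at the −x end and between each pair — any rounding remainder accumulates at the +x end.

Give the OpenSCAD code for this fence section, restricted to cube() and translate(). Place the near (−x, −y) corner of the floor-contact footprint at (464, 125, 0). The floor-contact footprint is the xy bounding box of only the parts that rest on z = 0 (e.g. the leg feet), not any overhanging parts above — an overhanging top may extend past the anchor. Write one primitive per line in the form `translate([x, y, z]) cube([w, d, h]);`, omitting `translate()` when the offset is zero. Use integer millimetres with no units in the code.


translate([464, 125, 0]) cube([117, 117, 1700]);
translate([2347, 125, 0]) cube([117, 117, 1700]);
translate([581, 125, 152]) cube([1766, 117, 86]);
translate([581, 125, 1443]) cube([1766, 117, 86]);
translate([693, 242, 96]) cube([94, 18, 1539]);
translate([899, 242, 96]) cube([94, 18, 1539]);
translate([1105, 242, 96]) cube([94, 18, 1539]);
translate([1311, 242, 96]) cube([94, 18, 1539]);
translate([1517, 242, 96]) cube([94, 18, 1539]);
translate([1723, 242, 96]) cube([94, 18, 1539]);
translate([1929, 242, 96]) cube([94, 18, 1539]);
translate([2135, 242, 96]) cube([94, 18, 1539]);


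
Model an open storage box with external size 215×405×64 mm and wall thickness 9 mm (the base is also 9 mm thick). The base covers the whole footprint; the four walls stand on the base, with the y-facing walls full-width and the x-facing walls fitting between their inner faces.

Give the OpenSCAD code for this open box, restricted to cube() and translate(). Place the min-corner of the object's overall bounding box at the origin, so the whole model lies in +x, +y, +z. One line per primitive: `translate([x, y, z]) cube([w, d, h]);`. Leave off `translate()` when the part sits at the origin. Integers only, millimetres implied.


cube([215, 405, 9]);
translate([0, 0, 9]) cube([215, 9, 55]);
translate([0, 396, 9]) cube([215, 9, 55]);
translate([0, 9, 9]) cube([9, 387, 55]);
translate([206, 9, 9]) cube([9, 387, 55]);


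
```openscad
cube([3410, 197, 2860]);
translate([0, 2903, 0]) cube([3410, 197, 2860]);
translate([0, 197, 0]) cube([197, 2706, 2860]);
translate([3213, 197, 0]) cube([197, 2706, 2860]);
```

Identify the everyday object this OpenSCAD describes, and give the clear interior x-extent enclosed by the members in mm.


A house (or room) frame. The interior width is 3016 mm.

Four 2860 mm walls enclosing a rectangle with no floor or roof — a room or house frame. Outside width is 3410 mm and wall thickness is 197 mm, so the interior width is 3410 − 2 × 197 = 3016 mm.


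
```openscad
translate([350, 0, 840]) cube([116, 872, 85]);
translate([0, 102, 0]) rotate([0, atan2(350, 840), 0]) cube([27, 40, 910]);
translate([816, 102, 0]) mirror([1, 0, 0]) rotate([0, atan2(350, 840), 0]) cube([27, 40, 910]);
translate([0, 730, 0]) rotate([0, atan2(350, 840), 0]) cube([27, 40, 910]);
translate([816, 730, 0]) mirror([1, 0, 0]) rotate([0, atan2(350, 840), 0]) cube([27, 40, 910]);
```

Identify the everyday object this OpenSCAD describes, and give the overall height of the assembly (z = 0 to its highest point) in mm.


A sawhorse. The overall height is 925 mm.

A beam across two mirrored pairs of raked legs — a sawhorse. The beam's underside is at z = 840 (matching the legs' vertical rise in atan2(350, 840)) and the beam is 85 mm tall, so its top is at 840 + 85 = 925 mm. The raked legs top out at the beam's underside, so that is the highest point.


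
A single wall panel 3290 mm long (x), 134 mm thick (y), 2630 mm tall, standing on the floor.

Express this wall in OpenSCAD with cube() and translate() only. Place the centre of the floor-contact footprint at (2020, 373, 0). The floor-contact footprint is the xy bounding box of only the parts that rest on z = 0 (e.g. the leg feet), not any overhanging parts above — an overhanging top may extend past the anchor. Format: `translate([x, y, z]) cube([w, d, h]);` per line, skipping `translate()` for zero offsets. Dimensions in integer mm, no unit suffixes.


translate([375, 306, 0]) cube([3290, 134, 2630]);


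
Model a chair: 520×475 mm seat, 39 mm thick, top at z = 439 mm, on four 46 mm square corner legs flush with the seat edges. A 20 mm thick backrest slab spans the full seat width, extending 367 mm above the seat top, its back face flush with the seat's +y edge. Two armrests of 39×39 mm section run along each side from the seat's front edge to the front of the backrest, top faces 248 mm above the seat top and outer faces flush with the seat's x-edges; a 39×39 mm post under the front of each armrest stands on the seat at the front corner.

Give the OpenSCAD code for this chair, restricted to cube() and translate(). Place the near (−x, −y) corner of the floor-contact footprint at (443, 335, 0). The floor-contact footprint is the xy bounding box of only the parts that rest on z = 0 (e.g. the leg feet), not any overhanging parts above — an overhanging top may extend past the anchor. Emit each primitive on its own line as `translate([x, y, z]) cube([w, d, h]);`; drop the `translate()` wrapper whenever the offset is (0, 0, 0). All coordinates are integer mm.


translate([443, 335, 400]) cube([520, 475, 39]);
translate([443, 335, 0]) cube([46, 46, 400]);
translate([917, 335, 0]) cube([46, 46, 400]);
translate([443, 764, 0]) cube([46, 46, 400]);
translate([917, 764, 0]) cube([46, 46, 400]);
translate([443, 790, 439]) cube([520, 20, 367]);
translate([443, 335, 648]) cube([39, 455, 39]);
translate([924, 335, 648]) cube([39, 455, 39]);
translate([443, 335, 439]) cube([39, 39, 209]);
translate([924, 335, 439]) cube([39, 39, 209]);


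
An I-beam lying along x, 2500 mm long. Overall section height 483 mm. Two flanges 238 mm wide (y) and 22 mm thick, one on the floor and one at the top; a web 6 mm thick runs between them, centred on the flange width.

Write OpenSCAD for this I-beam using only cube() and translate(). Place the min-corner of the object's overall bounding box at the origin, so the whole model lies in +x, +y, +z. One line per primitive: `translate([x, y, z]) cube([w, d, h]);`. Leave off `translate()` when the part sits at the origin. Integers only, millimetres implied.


cube([2500, 238, 22]);
translate([0, 116, 22]) cube([2500, 6, 439]);
translate([0, 0, 461]) cube([2500, 238, 22]);


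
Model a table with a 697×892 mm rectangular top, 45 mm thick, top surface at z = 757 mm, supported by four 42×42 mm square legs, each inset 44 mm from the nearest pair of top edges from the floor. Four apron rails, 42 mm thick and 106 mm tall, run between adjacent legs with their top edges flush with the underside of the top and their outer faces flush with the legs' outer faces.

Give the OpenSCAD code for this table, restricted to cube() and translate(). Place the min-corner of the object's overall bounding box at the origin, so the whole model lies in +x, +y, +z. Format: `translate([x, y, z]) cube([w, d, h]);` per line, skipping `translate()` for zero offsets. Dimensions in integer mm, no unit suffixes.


// leg_h = 757 - 45 = 712
// apron z = 712 - 106 = 606
translate([0, 0, 712]) cube([697, 892, 45]);
translate([44, 44, 0]) cube([42, 42, 712]);
translate([611, 44, 0]) cube([42, 42, 712]);
translate([44, 806, 0]) cube([42, 42, 712]);
translate([611, 806, 0]) cube([42, 42, 712]);
translate([86, 44, 606]) cube([525, 42, 106]);
translate([86, 806, 606]) cube([525, 42, 106]);
translate([44, 86, 606]) cube([42, 720, 106]);
translate([611, 86, 606]) cube([42, 720, 106]);


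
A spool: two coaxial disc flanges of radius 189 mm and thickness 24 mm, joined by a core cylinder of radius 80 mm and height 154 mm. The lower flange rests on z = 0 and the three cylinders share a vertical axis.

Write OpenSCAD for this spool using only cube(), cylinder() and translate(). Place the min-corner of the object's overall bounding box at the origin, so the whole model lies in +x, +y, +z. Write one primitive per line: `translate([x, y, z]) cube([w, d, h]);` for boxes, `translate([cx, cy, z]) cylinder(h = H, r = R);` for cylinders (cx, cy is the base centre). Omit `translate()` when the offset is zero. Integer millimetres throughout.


translate([189, 189, 0]) cylinder(h = 24, r = 189);
translate([189, 189, 24]) cylinder(h = 154, r = 80);
translate([189, 189, 178]) cylinder(h = 24, r = 189);


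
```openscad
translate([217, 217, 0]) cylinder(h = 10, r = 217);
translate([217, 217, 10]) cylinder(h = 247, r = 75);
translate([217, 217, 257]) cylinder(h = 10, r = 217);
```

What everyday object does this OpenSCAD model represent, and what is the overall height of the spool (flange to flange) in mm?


A spool. The overall height is 267 mm.

Three coaxial cylinders, large–small–large — a spool. Two 10 mm flanges and a 247 mm core give 10 + 247 + 10 = 267 mm.


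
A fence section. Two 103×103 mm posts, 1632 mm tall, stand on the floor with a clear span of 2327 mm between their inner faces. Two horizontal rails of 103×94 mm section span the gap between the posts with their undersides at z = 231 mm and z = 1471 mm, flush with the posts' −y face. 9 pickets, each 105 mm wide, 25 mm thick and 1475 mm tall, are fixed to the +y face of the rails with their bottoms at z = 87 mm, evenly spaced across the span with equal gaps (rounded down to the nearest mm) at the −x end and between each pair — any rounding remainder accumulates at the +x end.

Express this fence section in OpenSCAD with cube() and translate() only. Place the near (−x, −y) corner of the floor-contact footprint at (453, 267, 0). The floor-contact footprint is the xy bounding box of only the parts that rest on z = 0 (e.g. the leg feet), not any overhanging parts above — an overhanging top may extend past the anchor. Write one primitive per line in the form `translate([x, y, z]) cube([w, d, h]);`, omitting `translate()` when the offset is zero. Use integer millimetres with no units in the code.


translate([453, 267, 0]) cube([103, 103, 1632]);
translate([2883, 267, 0]) cube([103, 103, 1632]);
translate([556, 267, 231]) cube([2327, 103, 94]);
translate([556, 267, 1471]) cube([2327, 103, 94]);
translate([694, 370, 87]) cube([105, 25, 1475]);
translate([937, 370, 87]) cube([105, 25, 1475]);
translate([1180, 370, 87]) cube([105, 25, 1475]);
translate([1423, 370, 87]) cube([105, 25, 1475]);
translate([1666, 370, 87]) cube([105, 25, 1475]);
translate([1909, 370, 87]) cube([105, 25, 1475]);
translate([2152, 370, 87]) cube([105, 25, 1475]);
translate([2395, 370, 87]) cube([105, 25, 1475]);
translate([2638, 370, 87]) cube([105, 25, 1475]);


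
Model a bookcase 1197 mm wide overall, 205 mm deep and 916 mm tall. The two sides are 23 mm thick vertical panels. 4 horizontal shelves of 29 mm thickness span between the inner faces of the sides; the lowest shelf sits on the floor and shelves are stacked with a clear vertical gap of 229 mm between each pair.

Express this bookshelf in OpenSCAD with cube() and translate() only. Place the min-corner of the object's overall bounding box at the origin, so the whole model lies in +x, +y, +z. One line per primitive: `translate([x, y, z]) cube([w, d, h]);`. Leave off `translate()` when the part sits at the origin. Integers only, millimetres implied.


cube([23, 205, 916]);
translate([1174, 0, 0]) cube([23, 205, 916]);
translate([23, 0, 0]) cube([1151, 205, 29]);
translate([23, 0, 258]) cube([1151, 205, 29]);
translate([23, 0, 516]) cube([1151, 205, 29]);
translate([23, 0, 774]) cube([1151, 205, 29]);


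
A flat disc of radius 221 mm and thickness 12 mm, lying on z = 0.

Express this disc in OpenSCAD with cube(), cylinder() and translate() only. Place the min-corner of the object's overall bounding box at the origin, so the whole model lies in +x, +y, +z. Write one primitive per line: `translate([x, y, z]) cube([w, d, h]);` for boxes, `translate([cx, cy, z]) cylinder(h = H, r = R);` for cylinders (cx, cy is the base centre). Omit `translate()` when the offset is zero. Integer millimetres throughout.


translate([221, 221, 0]) cylinder(h = 12, r = 221);


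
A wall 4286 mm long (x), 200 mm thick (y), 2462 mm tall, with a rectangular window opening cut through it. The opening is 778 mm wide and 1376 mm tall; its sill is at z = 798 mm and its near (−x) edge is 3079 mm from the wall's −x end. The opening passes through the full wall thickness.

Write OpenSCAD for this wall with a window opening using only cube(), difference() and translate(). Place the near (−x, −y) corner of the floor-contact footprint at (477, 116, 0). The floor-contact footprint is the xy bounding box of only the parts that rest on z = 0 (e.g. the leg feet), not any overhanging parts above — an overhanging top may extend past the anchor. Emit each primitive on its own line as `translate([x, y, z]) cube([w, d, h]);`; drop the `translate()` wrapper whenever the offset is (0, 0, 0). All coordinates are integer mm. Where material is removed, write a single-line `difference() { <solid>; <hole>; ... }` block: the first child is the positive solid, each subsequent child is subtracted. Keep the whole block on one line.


difference() { translate([477, 116, 0]) cube([4286, 200, 2462]); translate([3556, 116, 798]) cube([778, 200, 1376]); }


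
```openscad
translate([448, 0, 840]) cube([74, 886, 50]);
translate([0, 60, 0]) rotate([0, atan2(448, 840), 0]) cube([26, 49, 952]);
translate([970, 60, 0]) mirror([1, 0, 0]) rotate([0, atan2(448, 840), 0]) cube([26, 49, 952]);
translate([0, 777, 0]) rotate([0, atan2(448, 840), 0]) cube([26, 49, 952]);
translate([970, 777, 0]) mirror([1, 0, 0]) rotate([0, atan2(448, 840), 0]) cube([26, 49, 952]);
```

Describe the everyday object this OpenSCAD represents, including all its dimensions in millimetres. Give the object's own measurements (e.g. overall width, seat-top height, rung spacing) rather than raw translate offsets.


A sawhorse. A 74×886×50 mm beam (x, y, z) sits on two A-frame leg pairs. Each pair is two raked legs of 26×49 mm section (49 mm along y) splaying symmetrically in x. Each leg rises 840 mm vertically over 448 mm of horizontal reach and is 952 mm long along its own axis. Every leg's outer bottom edge rests on the floor and its outer top edge meets a bottom edge of the beam — the left legs (tilting toward +x) meet the beam's −x bottom edge, the right legs (their mirror images, tilting toward −x) meet its +x bottom edge — so the leg tops tuck under the beam, the beam's underside is 840 mm above the floor, and the feet are 970 mm apart outside-to-outside with the beam centred between them. The two leg pairs are set in 60 mm from either end of the beam.


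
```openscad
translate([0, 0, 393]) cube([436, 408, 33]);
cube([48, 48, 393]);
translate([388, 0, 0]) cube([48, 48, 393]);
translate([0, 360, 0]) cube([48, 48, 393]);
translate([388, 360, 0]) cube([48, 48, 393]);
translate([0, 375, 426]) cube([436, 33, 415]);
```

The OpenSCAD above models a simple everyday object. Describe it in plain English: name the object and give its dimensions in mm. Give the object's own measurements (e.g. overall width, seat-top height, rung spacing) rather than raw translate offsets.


A chair. The seat is a 436×408×33 mm slab with its top at z = 426 mm, on four 48×48 mm corner legs (flush with the seat edges, standing on z = 0). A flat backrest 33 mm thick, 415 mm tall, spans the full seat width and rises from the seat top along its +y edge, rear face flush with the rear of the seat.


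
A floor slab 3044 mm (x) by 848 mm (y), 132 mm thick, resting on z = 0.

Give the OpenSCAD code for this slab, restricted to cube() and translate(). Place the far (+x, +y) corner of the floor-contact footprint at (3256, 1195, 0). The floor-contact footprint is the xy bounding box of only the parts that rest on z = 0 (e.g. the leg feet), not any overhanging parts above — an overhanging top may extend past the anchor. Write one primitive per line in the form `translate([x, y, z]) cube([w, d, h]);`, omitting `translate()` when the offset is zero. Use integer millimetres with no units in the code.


translate([212, 347, 0]) cube([3044, 848, 132]);


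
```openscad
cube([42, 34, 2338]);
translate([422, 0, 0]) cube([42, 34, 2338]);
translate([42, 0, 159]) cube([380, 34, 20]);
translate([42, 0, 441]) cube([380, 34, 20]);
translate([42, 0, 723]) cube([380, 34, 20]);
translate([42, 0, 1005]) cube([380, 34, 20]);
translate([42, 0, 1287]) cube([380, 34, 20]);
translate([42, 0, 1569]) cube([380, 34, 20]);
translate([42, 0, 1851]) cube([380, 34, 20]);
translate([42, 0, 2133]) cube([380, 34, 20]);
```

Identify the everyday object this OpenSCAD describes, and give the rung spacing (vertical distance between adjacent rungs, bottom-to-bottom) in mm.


A ladder. The rung spacing is 282 mm.

Two tall 42×34 posts with 8 short bars between them — a ladder. Adjacent rungs sit at z = 159 and z = 441, so the spacing is 441 − 159 = 282 mm.


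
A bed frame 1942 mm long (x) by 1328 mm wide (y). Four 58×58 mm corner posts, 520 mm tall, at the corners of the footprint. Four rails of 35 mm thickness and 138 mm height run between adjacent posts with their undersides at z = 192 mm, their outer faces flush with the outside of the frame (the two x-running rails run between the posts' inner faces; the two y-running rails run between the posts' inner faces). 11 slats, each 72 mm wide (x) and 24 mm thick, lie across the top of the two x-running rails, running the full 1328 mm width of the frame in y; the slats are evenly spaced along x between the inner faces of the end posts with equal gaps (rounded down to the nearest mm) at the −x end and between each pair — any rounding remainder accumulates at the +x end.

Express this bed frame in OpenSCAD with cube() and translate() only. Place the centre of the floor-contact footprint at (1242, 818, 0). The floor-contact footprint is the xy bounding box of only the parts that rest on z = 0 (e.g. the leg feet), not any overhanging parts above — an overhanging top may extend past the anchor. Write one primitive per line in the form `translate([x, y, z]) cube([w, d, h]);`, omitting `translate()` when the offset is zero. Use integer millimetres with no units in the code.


// slat z = rail_z + rail_h = 192 + 138 = 330
// slat gap = ⌊(1826 − 11·72) / 12⌋ = 86
translate([271, 154, 0]) cube([58, 58, 520]);
translate([271, 1424, 0]) cube([58, 58, 520]);
translate([2155, 154, 0]) cube([58, 58, 520]);
translate([2155, 1424, 0]) cube([58, 58, 520]);
translate([329, 154, 192]) cube([1826, 35, 138]);
translate([329, 1447, 192]) cube([1826, 35, 138]);
translate([271, 212, 192]) cube([35, 1212, 138]);
translate([2178, 212, 192]) cube([35, 1212, 138]);
translate([415, 154, 330]) cube([72, 1328, 24]);
translate([573, 154, 330]) cube([72, 1328, 24]);
translate([731, 154, 330]) cube([72, 1328, 24]);
translate([889, 154, 330]) cube([72, 1328, 24]);
translate([1047, 154, 330]) cube([72, 1328, 24]);
translate([1205, 154, 330]) cube([72, 1328, 24]);
translate([1363, 154, 330]) cube([72, 1328, 24]);
translate([1521, 154, 330]) cube([72, 1328, 24]);
translate([1679, 154, 330]) cube([72, 1328, 24]);
translate([1837, 154, 330]) cube([72, 1328, 24]);
translate([1995, 154, 330]) cube([72, 1328, 24]);


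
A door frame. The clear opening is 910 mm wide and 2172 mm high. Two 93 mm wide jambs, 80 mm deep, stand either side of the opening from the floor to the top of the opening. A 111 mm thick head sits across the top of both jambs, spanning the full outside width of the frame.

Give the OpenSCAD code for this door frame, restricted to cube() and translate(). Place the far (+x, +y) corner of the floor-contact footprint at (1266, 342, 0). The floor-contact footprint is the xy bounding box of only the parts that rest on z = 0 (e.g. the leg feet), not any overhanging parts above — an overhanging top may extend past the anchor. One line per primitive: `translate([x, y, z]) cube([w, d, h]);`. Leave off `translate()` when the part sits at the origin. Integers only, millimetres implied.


translate([170, 262, 0]) cube([93, 80, 2172]);
translate([1173, 262, 0]) cube([93, 80, 2172]);
translate([170, 262, 2172]) cube([1096, 80, 111]);


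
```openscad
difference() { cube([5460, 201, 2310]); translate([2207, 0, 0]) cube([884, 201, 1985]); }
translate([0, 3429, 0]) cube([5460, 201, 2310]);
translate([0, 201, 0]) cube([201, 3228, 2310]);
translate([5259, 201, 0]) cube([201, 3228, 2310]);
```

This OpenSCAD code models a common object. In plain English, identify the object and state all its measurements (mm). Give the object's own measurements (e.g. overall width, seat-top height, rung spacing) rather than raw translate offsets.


A single room: four walls, each 2310 mm tall and 201 mm thick, enclosing an outside footprint 5460×3630 mm (x × y), no floor or roof. The front and back walls (−y and +y sides) run the full x-width; the side walls fit between their inner faces. A door opening 884 mm wide and 1985 mm tall is cut through the front wall from the floor up, its −x edge 2207 mm from the wall's −x end.


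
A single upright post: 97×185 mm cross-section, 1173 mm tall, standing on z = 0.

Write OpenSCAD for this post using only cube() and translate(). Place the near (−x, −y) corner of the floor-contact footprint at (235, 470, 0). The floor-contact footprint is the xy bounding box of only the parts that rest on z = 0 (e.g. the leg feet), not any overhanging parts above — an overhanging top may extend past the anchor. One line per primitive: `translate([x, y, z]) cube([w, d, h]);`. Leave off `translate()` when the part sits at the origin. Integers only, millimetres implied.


translate([235, 470, 0]) cube([97, 185, 1173]);


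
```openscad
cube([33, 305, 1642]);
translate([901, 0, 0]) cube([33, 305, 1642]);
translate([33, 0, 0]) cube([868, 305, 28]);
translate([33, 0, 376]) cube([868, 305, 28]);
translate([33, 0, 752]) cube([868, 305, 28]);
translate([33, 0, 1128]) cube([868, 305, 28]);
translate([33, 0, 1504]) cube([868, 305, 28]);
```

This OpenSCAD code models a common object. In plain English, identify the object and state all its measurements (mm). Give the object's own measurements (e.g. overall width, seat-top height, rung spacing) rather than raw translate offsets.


An open bookshelf. Two side panels, each 33 mm thick, 305 mm deep and 1642 mm tall, stand 934 mm apart (outside-to-outside). Between them sit 5 shelves, each 28 mm thick and 305 mm deep, spanning the full gap between the sides. The bottom shelf rests on the floor (its underside at z = 0) and the clear gap between one shelf's top and the next shelf's underside is 348 mm.


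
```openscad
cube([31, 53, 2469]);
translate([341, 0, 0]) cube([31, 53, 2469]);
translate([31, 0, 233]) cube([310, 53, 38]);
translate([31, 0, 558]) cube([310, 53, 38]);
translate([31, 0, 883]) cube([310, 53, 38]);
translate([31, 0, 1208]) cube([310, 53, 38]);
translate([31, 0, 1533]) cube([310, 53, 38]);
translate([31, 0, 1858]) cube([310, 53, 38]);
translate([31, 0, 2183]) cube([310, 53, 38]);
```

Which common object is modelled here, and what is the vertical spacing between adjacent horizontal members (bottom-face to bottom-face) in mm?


A ladder. The rung spacing is 325 mm.

Two tall 31×53 posts with 7 short bars between them — a ladder. Adjacent rungs sit at z = 233 and z = 558, so the spacing is 558 − 233 = 325 mm.


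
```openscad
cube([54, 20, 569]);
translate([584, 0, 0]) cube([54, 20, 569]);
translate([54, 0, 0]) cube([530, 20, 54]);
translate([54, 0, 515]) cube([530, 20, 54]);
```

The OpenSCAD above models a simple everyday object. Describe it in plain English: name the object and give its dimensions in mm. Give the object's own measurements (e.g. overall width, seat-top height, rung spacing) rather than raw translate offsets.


A rectangular picture frame lying in the x–z plane (depth along y). The opening is 530 mm wide (x) by 461 mm tall (z), surrounded by a border 54 mm wide on all four sides. The frame is 20 mm deep and is made of two full-height vertical stiles with two horizontal rails fitted between them.


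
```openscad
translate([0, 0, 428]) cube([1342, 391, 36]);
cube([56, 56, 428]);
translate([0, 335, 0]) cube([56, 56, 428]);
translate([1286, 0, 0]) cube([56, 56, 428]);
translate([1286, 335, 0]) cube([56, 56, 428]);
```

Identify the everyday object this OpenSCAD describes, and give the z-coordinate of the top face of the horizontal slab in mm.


A bench. The seat-top height is 464 mm.

A long slab on four corner posts — a bench. The slab sits at z = 428 with thickness 36, so the top is 428 + 36 = 464 mm.


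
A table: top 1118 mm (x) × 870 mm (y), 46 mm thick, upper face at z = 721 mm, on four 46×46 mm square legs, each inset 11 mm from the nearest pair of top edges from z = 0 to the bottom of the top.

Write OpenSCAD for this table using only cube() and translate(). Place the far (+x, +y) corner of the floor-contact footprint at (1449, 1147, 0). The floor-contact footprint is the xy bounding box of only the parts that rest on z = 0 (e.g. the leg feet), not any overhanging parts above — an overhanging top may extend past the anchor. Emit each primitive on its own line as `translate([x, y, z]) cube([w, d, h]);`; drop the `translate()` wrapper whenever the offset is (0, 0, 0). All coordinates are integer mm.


// leg_h = 721 - 46 = 675
translate([342, 288, 675]) cube([1118, 870, 46]);
translate([353, 299, 0]) cube([46, 46, 675]);
translate([1403, 299, 0]) cube([46, 46, 675]);
translate([353, 1101, 0]) cube([46, 46, 675]);
translate([1403, 1101, 0]) cube([46, 46, 675]);


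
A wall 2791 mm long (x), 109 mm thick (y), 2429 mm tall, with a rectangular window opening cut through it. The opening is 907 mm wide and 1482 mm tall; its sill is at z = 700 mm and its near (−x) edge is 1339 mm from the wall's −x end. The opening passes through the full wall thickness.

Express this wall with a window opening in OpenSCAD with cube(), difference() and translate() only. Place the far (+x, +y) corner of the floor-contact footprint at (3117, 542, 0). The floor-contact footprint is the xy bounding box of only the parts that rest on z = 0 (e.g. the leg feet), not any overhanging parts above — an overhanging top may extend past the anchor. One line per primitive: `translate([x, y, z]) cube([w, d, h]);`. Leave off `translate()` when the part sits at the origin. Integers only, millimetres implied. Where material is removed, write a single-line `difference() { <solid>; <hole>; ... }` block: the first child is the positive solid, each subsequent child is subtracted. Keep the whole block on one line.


difference() { translate([326, 433, 0]) cube([2791, 109, 2429]); translate([1665, 433, 700]) cube([907, 109, 1482]); }


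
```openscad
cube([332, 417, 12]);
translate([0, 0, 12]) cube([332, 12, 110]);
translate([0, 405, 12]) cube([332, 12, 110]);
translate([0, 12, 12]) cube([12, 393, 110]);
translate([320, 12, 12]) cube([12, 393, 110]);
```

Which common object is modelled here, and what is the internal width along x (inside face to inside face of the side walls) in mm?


An open box. The internal width is 308 mm.

A 332×417 base slab with four walls standing on it — an open box. The base is 332 mm wide and the walls are 12 mm thick, so the internal width is 332 − 2 × 12 = 308 mm.


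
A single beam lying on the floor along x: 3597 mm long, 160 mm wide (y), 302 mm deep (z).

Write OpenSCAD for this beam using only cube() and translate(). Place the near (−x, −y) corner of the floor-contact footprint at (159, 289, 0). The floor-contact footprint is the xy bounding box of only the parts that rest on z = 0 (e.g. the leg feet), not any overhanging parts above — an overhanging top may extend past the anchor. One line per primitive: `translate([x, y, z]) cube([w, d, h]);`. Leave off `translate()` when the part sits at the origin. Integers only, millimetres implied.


translate([159, 289, 0]) cube([3597, 160, 302]);


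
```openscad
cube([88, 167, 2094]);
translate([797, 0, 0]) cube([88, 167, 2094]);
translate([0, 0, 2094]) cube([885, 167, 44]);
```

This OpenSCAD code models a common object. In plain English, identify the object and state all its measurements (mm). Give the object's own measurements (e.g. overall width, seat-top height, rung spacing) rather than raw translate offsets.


A door frame. The clear opening is 709 mm wide and 2094 mm high. Two 88 mm wide jambs, 167 mm deep, stand either side of the opening from the floor to the top of the opening. A 44 mm thick head sits across the top of both jambs, spanning the full outside width of the frame.


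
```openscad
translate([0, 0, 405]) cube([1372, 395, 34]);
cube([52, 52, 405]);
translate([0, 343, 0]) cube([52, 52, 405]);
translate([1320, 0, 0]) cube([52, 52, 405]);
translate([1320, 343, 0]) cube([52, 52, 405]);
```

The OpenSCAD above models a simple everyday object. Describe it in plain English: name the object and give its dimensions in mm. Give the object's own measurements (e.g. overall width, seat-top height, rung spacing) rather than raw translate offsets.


A long wooden bench with a 1372 mm (x) × 395 mm (y) seat, 34 mm thick, its top surface 439 mm above the floor. Four 52 mm square legs at the seat corners, flush with the edges, run from z = 0 to the seat underside.


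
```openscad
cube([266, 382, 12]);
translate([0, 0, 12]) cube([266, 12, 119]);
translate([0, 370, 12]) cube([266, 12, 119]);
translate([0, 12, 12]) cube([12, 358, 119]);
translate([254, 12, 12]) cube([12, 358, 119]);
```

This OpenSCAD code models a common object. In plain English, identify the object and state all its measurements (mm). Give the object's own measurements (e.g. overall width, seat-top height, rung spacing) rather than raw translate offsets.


An open-topped rectangular box: outside dimensions 266×382×131 mm, with a uniform wall and base thickness of 12 mm. The base is a full 266×382 slab on the floor; four walls sit on top of the base. The front and back walls (the −y and +y sides) span the full width; the two side walls fit between them.


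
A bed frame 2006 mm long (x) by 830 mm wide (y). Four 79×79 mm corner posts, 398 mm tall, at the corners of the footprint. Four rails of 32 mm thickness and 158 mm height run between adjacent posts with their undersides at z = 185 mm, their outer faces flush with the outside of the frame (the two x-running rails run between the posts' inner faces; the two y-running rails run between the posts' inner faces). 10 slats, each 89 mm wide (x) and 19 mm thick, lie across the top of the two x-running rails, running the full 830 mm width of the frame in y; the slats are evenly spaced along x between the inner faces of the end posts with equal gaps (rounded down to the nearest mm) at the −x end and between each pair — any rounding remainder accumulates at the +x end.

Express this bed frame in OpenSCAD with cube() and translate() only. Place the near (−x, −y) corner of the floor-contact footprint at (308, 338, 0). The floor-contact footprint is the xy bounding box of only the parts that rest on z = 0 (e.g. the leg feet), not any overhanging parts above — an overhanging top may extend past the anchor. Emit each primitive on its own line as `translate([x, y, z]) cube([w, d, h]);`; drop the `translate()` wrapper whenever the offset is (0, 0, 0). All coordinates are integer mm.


translate([308, 338, 0]) cube([79, 79, 398]);
translate([308, 1089, 0]) cube([79, 79, 398]);
translate([2235, 338, 0]) cube([79, 79, 398]);
translate([2235, 1089, 0]) cube([79, 79, 398]);
translate([387, 338, 185]) cube([1848, 32, 158]);
translate([387, 1136, 185]) cube([1848, 32, 158]);
translate([308, 417, 185]) cube([32, 672, 158]);
translate([2282, 417, 185]) cube([32, 672, 158]);
translate([474, 338, 343]) cube([89, 830, 19]);
translate([650, 338, 343]) cube([89, 830, 19]);
translate([826, 338, 343]) cube([89, 830, 19]);
translate([1002, 338, 343]) cube([89, 830, 19]);
translate([1178, 338, 343]) cube([89, 830, 19]);
translate([1354, 338, 343]) cube([89, 830, 19]);
translate([1530, 338, 343]) cube([89, 830, 19]);
translate([1706, 338, 343]) cube([89, 830, 19]);
translate([1882, 338, 343]) cube([89, 830, 19]);
translate([2058, 338, 343]) cube([89, 830, 19]);


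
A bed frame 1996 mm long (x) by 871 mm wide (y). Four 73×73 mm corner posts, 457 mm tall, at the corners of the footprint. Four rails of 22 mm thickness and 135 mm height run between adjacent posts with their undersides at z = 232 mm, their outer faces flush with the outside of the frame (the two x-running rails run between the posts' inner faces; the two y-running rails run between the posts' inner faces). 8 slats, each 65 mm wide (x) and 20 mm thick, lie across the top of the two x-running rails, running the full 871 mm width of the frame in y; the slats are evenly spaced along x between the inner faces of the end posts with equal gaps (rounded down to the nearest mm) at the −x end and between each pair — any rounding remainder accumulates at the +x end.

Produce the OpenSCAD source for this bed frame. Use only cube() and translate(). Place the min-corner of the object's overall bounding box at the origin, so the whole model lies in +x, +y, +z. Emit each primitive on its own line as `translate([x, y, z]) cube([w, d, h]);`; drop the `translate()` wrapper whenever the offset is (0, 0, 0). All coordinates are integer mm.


cube([73, 73, 457]);
translate([0, 798, 0]) cube([73, 73, 457]);
translate([1923, 0, 0]) cube([73, 73, 457]);
translate([1923, 798, 0]) cube([73, 73, 457]);
translate([73, 0, 232]) cube([1850, 22, 135]);
translate([73, 849, 232]) cube([1850, 22, 135]);
translate([0, 73, 232]) cube([22, 725, 135]);
translate([1974, 73, 232]) cube([22, 725, 135]);
translate([220, 0, 367]) cube([65, 871, 20]);
translate([432, 0, 367]) cube([65, 871, 20]);
translate([644, 0, 367]) cube([65, 871, 20]);
translate([856, 0, 367]) cube([65, 871, 20]);
translate([1068, 0, 367]) cube([65, 871, 20]);
translate([1280, 0, 367]) cube([65, 871, 20]);
translate([1492, 0, 367]) cube([65, 871, 20]);
translate([1704, 0, 367]) cube([65, 871, 20]);
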